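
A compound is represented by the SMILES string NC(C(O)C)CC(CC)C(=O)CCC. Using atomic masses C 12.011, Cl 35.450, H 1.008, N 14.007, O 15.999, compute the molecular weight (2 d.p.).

First, the molecular formula is C11H23NO2 (counting implicit H from valence).
  C: 11 × 12.011 = 132.121
  H: 23 × 1.008 = 23.184
  N: 1 × 14.007 = 14.007
  O: 2 × 15.999 = 31.998
Sum: 11×12.011 + 23×1.008 + 1×14.007 + 2×15.999 = 201.310 → 201.31 g/mol.

201.31 g/mol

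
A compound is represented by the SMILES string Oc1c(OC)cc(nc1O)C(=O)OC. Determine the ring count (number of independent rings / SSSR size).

In SMILES, each pair of matching ring-closure digits denotes one ring-closing bond; the number of such bonds equals the number of independent rings.
Ring-closure bonds here: 1.

1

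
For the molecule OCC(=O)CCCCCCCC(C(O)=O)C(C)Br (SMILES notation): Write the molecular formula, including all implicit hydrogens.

Walk through each heavy atom and fill implicit hydrogens from standard valence (C 4, N 3, O 2, S 2, halogen 1):
  atom 1: O, bond orders sum to 1 (valence 2) → 1 H
  atom 2: C, bond orders sum to 2 (valence 4) → 2 H
  atom 3: C, bond orders sum to 4 (valence 4) → 0 H
  atom 4: O, bond orders sum to 2 (valence 2) → 0 H
  atom 5: C, bond orders sum to 2 (valence 4) → 2 H
  atom 6: C, bond orders sum to 2 (valence 4) → 2 H
  atom 7: C, bond orders sum to 2 (valence 4) → 2 H
  atom 8: C, bond orders sum to 2 (valence 4) → 2 H
  atom 9: C, bond orders sum to 2 (valence 4) → 2 H
  atom 10: C, bond orders sum to 2 (valence 4) → 2 H
  atom 11: C, bond orders sum to 2 (valence 4) → 2 H
  atom 12: C, bond orders sum to 3 (valence 4) → 1 H
  atom 13: C, bond orders sum to 4 (valence 4) → 0 H
  atom 14: O, bond orders sum to 1 (valence 2) → 1 H
  atom 15: O, bond orders sum to 2 (valence 2) → 0 H
  atom 16: C, bond orders sum to 3 (valence 4) → 1 H
  atom 17: C, bond orders sum to 1 (valence 4) → 3 H
  atom 18: Br (halogen, monovalent) → 0 H
Totals → C:13, H:23, Br:1, O:4.

C13H23BrO4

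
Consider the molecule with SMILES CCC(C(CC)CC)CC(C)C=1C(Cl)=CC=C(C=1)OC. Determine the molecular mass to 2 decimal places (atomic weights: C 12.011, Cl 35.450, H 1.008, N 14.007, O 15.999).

First, the molecular formula is C18H29ClO (counting implicit H from valence).
  C: 18 × 12.011 = 216.198
  Cl: 1 × 35.450 = 35.450
  H: 29 × 1.008 = 29.232
  O: 1 × 15.999 = 15.999
Sum: 18×12.011 + 1×35.450 + 29×1.008 + 1×15.999 = 296.879 → 296.88 g/mol.

296.88 g/mol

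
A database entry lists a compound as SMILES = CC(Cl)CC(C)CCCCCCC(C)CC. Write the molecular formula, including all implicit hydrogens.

Walk through each heavy atom and fill implicit hydrogens from standard valence (C 4, N 3, O 2, S 2, halogen 1):
  atom 1: C, bond orders sum to 1 (valence 4) → 3 H
  atom 2: C, bond orders sum to 3 (valence 4) → 1 H
  atom 3: Cl (halogen, monovalent) → 0 H
  atom 4: C, bond orders sum to 2 (valence 4) → 2 H
  atom 5: C, bond orders sum to 3 (valence 4) → 1 H
  atom 6: C, bond orders sum to 1 (valence 4) → 3 H
  atom 7: C, bond orders sum to 2 (valence 4) → 2 H
  atom 8: C, bond orders sum to 2 (valence 4) → 2 H
  atom 9: C, bond orders sum to 2 (valence 4) → 2 H
  atom 10: C, bond orders sum to 2 (valence 4) → 2 H
  atom 11: C, bond orders sum to 2 (valence 4) → 2 H
  atom 12: C, bond orders sum to 2 (valence 4) → 2 H
  atom 13: C, bond orders sum to 3 (valence 4) → 1 H
  atom 14: C, bond orders sum to 1 (valence 4) → 3 H
  atom 15: C, bond orders sum to 2 (valence 4) → 2 H
  atom 16: C, bond orders sum to 1 (valence 4) → 3 H
Totals → C:15, H:31, Cl:1.
In Hill order: C15H31Cl.

C15H31Cl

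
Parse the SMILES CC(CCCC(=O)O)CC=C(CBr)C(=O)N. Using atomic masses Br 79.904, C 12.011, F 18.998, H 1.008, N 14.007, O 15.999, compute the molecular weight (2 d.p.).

292.17 g/mol

First, the molecular formula is C11H18BrNO3 (counting implicit H from valence).
  Br: 1 × 79.904 = 79.904
  C: 11 × 12.011 = 132.121
  H: 18 × 1.008 = 18.144
  N: 1 × 14.007 = 14.007
  O: 3 × 15.999 = 47.997
Sum: 1×79.904 + 11×12.011 + 18×1.008 + 1×14.007 + 3×15.999 = 292.173 → 292.17 g/mol.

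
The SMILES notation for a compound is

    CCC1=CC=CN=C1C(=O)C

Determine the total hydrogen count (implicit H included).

11

Walk through each heavy atom and fill implicit hydrogens from standard valence (C 4, N 3, O 2, S 2, halogen 1):
  atom 1: C, bond orders sum to 1 (valence 4) → 3 H
  atom 2: C, bond orders sum to 2 (valence 4) → 2 H
  atom 3: C, bond orders sum to 4 (valence 4) → 0 H
  atom 4: C, bond orders sum to 3 (valence 4) → 1 H
  atom 5: C, bond orders sum to 3 (valence 4) → 1 H
  atom 6: C, bond orders sum to 3 (valence 4) → 1 H
  atom 7: N, bond orders sum to 3 (valence 3) → 0 H
  atom 8: C, bond orders sum to 4 (valence 4) → 0 H
  atom 9: C, bond orders sum to 4 (valence 4) → 0 H
  atom 10: O, bond orders sum to 2 (valence 2) → 0 H
  atom 11: C, bond orders sum to 1 (valence 4) → 3 H
Total hydrogens: 11.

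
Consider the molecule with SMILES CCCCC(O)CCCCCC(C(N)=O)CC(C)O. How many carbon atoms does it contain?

15

Count every carbon token in the SMILES (each C, including those in ring-closure positions and inside branches).
Carbon count: 15.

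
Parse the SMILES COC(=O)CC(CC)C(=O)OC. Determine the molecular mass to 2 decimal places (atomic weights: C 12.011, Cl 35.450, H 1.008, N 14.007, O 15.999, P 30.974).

First, the molecular formula is C8H14O4 (counting implicit H from valence).
  C: 8 × 12.011 = 96.088
  H: 14 × 1.008 = 14.112
  O: 4 × 15.999 = 63.996
Sum: 8×12.011 + 14×1.008 + 4×15.999 = 174.196 → 174.20 g/mol.

174.20 g/mol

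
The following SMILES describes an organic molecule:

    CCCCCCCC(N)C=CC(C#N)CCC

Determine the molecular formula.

C15H28N2

Walk through each heavy atom and fill implicit hydrogens from standard valence (C 4, N 3, O 2, S 2, halogen 1):
  atom 1: C, bond orders sum to 1 (valence 4) → 3 H
  atom 2: C, bond orders sum to 2 (valence 4) → 2 H
  atom 3: C, bond orders sum to 2 (valence 4) → 2 H
  atom 4: C, bond orders sum to 2 (valence 4) → 2 H
  atom 5: C, bond orders sum to 2 (valence 4) → 2 H
  atom 6: C, bond orders sum to 2 (valence 4) → 2 H
  atom 7: C, bond orders sum to 2 (valence 4) → 2 H
  atom 8: C, bond orders sum to 3 (valence 4) → 1 H
  atom 9: N, bond orders sum to 1 (valence 3) → 2 H
  atom 10: C, bond orders sum to 3 (valence 4) → 1 H
  atom 11: C, bond orders sum to 3 (valence 4) → 1 H
  atom 12: C, bond orders sum to 3 (valence 4) → 1 H
  atom 13: C, bond orders sum to 4 (valence 4) → 0 H
  atom 14: N, bond orders sum to 3 (valence 3) → 0 H
  atom 15: C, bond orders sum to 2 (valence 4) → 2 H
  atom 16: C, bond orders sum to 2 (valence 4) → 2 H
  atom 17: C, bond orders sum to 1 (valence 4) → 3 H
Totals → C:15, H:28, N:2.
In Hill order: C15H28N2.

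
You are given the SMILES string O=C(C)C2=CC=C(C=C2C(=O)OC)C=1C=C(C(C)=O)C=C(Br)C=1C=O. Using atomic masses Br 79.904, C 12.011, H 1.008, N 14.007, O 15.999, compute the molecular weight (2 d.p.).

First, the molecular formula is C19H15BrO5 (counting implicit H from valence).
  Br: 1 × 79.904 = 79.904
  C: 19 × 12.011 = 228.209
  H: 15 × 1.008 = 15.120
  O: 5 × 15.999 = 79.995
Sum: 1×79.904 + 19×12.011 + 15×1.008 + 5×15.999 = 403.228 → 403.23 g/mol.

403.23 g/mol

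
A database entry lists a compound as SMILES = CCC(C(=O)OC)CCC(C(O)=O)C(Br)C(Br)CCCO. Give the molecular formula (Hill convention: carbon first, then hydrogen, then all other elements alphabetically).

C14H24Br2O5

Walk through each heavy atom and fill implicit hydrogens from standard valence (C 4, N 3, O 2, S 2, halogen 1):
  atom 1: C, bond orders sum to 1 (valence 4) → 3 H
  atom 2: C, bond orders sum to 2 (valence 4) → 2 H
  atom 3: C, bond orders sum to 3 (valence 4) → 1 H
  atom 4: C, bond orders sum to 4 (valence 4) → 0 H
  atom 5: O, bond orders sum to 2 (valence 2) → 0 H
  atom 6: O, bond orders sum to 2 (valence 2) → 0 H
  atom 7: C, bond orders sum to 1 (valence 4) → 3 H
  atom 8: C, bond orders sum to 2 (valence 4) → 2 H
  atom 9: C, bond orders sum to 2 (valence 4) → 2 H
  atom 10: C, bond orders sum to 3 (valence 4) → 1 H
  atom 11: C, bond orders sum to 4 (valence 4) → 0 H
  atom 12: O, bond orders sum to 1 (valence 2) → 1 H
  atom 13: O, bond orders sum to 2 (valence 2) → 0 H
  atom 14: C, bond orders sum to 3 (valence 4) → 1 H
  atom 15: Br (halogen, monovalent) → 0 H
  atom 16: C, bond orders sum to 3 (valence 4) → 1 H
  atom 17: Br (halogen, monovalent) → 0 H
  atom 18: C, bond orders sum to 2 (valence 4) → 2 H
  atom 19: C, bond orders sum to 2 (valence 4) → 2 H
  atom 20: C, bond orders sum to 2 (valence 4) → 2 H
  atom 21: O, bond orders sum to 1 (valence 2) → 1 H
Totals → C:14, H:24, Br:2, O:5.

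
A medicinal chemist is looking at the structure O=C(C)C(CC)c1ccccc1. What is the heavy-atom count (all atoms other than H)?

12

Every atom symbol written in the SMILES (organic subset) is one heavy atom; implicit H are not written.
Heavy atoms by element → C:11, O:1.
Total: 12.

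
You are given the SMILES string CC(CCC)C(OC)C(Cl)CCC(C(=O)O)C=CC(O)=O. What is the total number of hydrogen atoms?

25

Walk through each heavy atom and fill implicit hydrogens from standard valence (C 4, N 3, O 2, S 2, halogen 1):
  atom 1: C, bond orders sum to 1 (valence 4) → 3 H
  atom 2: C, bond orders sum to 3 (valence 4) → 1 H
  atom 3: C, bond orders sum to 2 (valence 4) → 2 H
  atom 4: C, bond orders sum to 2 (valence 4) → 2 H
  atom 5: C, bond orders sum to 1 (valence 4) → 3 H
  atom 6: C, bond orders sum to 3 (valence 4) → 1 H
  atom 7: O, bond orders sum to 2 (valence 2) → 0 H
  atom 8: C, bond orders sum to 1 (valence 4) → 3 H
  atom 9: C, bond orders sum to 3 (valence 4) → 1 H
  atom 10: Cl (halogen, monovalent) → 0 H
  atom 11: C, bond orders sum to 2 (valence 4) → 2 H
  atom 12: C, bond orders sum to 2 (valence 4) → 2 H
  atom 13: C, bond orders sum to 3 (valence 4) → 1 H
  atom 14: C, bond orders sum to 4 (valence 4) → 0 H
  atom 15: O, bond orders sum to 2 (valence 2) → 0 H
  atom 16: O, bond orders sum to 1 (valence 2) → 1 H
  atom 17: C, bond orders sum to 3 (valence 4) → 1 H
  atom 18: C, bond orders sum to 3 (valence 4) → 1 H
  atom 19: C, bond orders sum to 4 (valence 4) → 0 H
  atom 20: O, bond orders sum to 1 (valence 2) → 1 H
  atom 21: O, bond orders sum to 2 (valence 2) → 0 H
Total hydrogens: 25.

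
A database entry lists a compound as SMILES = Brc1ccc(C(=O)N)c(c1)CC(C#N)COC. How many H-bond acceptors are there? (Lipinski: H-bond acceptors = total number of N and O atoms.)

4

N atoms: 2; O atoms: 2.
Lipinski HBA = 2 + 2 = 4.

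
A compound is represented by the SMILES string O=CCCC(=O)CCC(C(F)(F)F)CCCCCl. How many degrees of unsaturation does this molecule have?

Degree of unsaturation = (number of rings) + (number of π bonds).
Ring closures in the SMILES: 0.
π bonds: 2 double bonds (each 1 DoU) → 2 DoU from unsaturation.
Total DoU = 0 + 2 = 2.

2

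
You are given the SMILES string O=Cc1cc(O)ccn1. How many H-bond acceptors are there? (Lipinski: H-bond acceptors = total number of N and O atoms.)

3

N atoms: 1; O atoms: 2.
Lipinski HBA = 1 + 2 = 3.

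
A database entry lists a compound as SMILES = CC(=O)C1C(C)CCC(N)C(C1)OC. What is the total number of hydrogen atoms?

Walk through each heavy atom and fill implicit hydrogens from standard valence (C 4, N 3, O 2, S 2, halogen 1):
  atom 1: C, bond orders sum to 1 (valence 4) → 3 H
  atom 2: C, bond orders sum to 4 (valence 4) → 0 H
  atom 3: O, bond orders sum to 2 (valence 2) → 0 H
  atom 4: C, bond orders sum to 3 (valence 4) → 1 H
  atom 5: C, bond orders sum to 3 (valence 4) → 1 H
  atom 6: C, bond orders sum to 1 (valence 4) → 3 H
  atom 7: C, bond orders sum to 2 (valence 4) → 2 H
  atom 8: C, bond orders sum to 2 (valence 4) → 2 H
  atom 9: C, bond orders sum to 3 (valence 4) → 1 H
  atom 10: N, bond orders sum to 1 (valence 3) → 2 H
  atom 11: C, bond orders sum to 3 (valence 4) → 1 H
  atom 12: C, bond orders sum to 2 (valence 4) → 2 H
  atom 13: O, bond orders sum to 2 (valence 2) → 0 H
  atom 14: C, bond orders sum to 1 (valence 4) → 3 H
Total hydrogens: 21.

21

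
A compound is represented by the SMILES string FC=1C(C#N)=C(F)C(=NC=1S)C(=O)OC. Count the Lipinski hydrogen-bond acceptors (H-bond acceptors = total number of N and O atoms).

N atoms: 2; O atoms: 2.
Lipinski HBA = 2 + 2 = 4.

4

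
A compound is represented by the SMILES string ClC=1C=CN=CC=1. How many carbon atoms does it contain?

5

Count every carbon token in the SMILES (each C, including those in ring-closure positions and inside branches).
Carbon count: 5.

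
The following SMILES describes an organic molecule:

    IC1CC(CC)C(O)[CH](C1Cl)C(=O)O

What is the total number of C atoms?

Count every carbon token in the SMILES (each C, including those in ring-closure positions and inside branches).
Carbon count: 9.

9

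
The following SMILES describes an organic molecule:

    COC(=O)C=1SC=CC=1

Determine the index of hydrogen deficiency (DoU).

4

Molecular formula: C6H6O2S.
DoU = (2C + 2 + N − H − X) / 2, where X is the halogen count and O/S are ignored.
    = (2·6 + 2 + 0 − 6 − 0) / 2 = 8 / 2 = 4.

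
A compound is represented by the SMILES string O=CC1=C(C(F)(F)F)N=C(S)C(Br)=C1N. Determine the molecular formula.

Walk through each heavy atom and fill implicit hydrogens from standard valence (C 4, N 3, O 2, S 2, halogen 1):
  atom 1: O, bond orders sum to 2 (valence 2) → 0 H
  atom 2: C, bond orders sum to 3 (valence 4) → 1 H
  atom 3: C, bond orders sum to 4 (valence 4) → 0 H
  atom 4: C, bond orders sum to 4 (valence 4) → 0 H
  atom 5: C, bond orders sum to 4 (valence 4) → 0 H
  atom 6: F (halogen, monovalent) → 0 H
  atom 7: F (halogen, monovalent) → 0 H
  atom 8: F (halogen, monovalent) → 0 H
  atom 9: N, bond orders sum to 3 (valence 3) → 0 H
  atom 10: C, bond orders sum to 4 (valence 4) → 0 H
  atom 11: S, bond orders sum to 1 (valence 2) → 1 H
  atom 12: C, bond orders sum to 4 (valence 4) → 0 H
  atom 13: Br (halogen, monovalent) → 0 H
  atom 14: C, bond orders sum to 4 (valence 4) → 0 H
  atom 15: N, bond orders sum to 1 (valence 3) → 2 H
Totals → C:7, H:4, Br:1, F:3, N:2, O:1, S:1.

C7H4BrF3N2OS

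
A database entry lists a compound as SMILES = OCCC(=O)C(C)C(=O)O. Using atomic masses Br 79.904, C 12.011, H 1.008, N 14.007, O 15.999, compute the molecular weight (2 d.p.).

146.14 g/mol

First, the molecular formula is C6H10O4 (counting implicit H from valence).
  C: 6 × 12.011 = 72.066
  H: 10 × 1.008 = 10.080
  O: 4 × 15.999 = 63.996
Sum: 6×12.011 + 10×1.008 + 4×15.999 = 146.142 → 146.14 g/mol.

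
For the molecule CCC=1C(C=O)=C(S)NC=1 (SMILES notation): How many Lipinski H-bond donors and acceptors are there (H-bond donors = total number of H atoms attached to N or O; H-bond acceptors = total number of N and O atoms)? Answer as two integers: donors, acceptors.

Donors: find every N or O and count the H atoms it carries.
  atom 6 (O): bond orders sum to 2 → 0 H
  atom 9 (N): bond orders sum to 2 → 1 H
Lipinski HBD = 1.
Acceptors: N atoms = 1, O atoms = 1 → HBA = 2.

1, 2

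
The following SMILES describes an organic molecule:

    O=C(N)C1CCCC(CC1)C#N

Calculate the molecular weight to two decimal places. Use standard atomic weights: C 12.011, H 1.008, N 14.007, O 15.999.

166.22 g/mol

First, the molecular formula is C9H14N2O (counting implicit H from valence).
  C: 9 × 12.011 = 108.099
  H: 14 × 1.008 = 14.112
  N: 2 × 14.007 = 28.014
  O: 1 × 15.999 = 15.999
Sum: 9×12.011 + 14×1.008 + 2×14.007 + 1×15.999 = 166.224 → 166.22 g/mol.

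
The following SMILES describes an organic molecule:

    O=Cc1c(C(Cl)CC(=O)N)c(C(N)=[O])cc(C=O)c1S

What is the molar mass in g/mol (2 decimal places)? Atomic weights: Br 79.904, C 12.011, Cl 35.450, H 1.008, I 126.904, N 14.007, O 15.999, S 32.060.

314.74 g/mol

First, the molecular formula is C12H11ClN2O4S (counting implicit H from valence).
  C: 12 × 12.011 = 144.132
  Cl: 1 × 35.450 = 35.450
  H: 11 × 1.008 = 11.088
  N: 2 × 14.007 = 28.014
  O: 4 × 15.999 = 63.996
  S: 1 × 32.060 = 32.060
Sum: 12×12.011 + 1×35.450 + 11×1.008 + 2×14.007 + 4×15.999 + 1×32.060 = 314.740 → 314.74 g/mol.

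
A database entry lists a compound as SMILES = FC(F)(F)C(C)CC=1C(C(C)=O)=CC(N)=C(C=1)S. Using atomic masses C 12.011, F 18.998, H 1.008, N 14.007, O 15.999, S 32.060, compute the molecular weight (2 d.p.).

First, the molecular formula is C12H14F3NOS (counting implicit H from valence).
  C: 12 × 12.011 = 144.132
  F: 3 × 18.998 = 56.994
  H: 14 × 1.008 = 14.112
  N: 1 × 14.007 = 14.007
  O: 1 × 15.999 = 15.999
  S: 1 × 32.060 = 32.060
Sum: 12×12.011 + 3×18.998 + 14×1.008 + 1×14.007 + 1×15.999 + 1×32.060 = 277.304 → 277.30 g/mol.

277.30 g/mol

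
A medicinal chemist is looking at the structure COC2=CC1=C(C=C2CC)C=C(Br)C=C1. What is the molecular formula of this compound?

Walk through each heavy atom and fill implicit hydrogens from standard valence (C 4, N 3, O 2, S 2, halogen 1):
  atom 1: C, bond orders sum to 1 (valence 4) → 3 H
  atom 2: O, bond orders sum to 2 (valence 2) → 0 H
  atom 3: C, bond orders sum to 4 (valence 4) → 0 H
  atom 4: C, bond orders sum to 3 (valence 4) → 1 H
  atom 5: C, bond orders sum to 4 (valence 4) → 0 H
  atom 6: C, bond orders sum to 4 (valence 4) → 0 H
  atom 7: C, bond orders sum to 3 (valence 4) → 1 H
  atom 8: C, bond orders sum to 4 (valence 4) → 0 H
  atom 9: C, bond orders sum to 2 (valence 4) → 2 H
  atom 10: C, bond orders sum to 1 (valence 4) → 3 H
  atom 11: C, bond orders sum to 3 (valence 4) → 1 H
  atom 12: C, bond orders sum to 4 (valence 4) → 0 H
  atom 13: Br (halogen, monovalent) → 0 H
  atom 14: C, bond orders sum to 3 (valence 4) → 1 H
  atom 15: C, bond orders sum to 3 (valence 4) → 1 H
Totals → C:13, H:13, Br:1, O:1.

C13H13BrO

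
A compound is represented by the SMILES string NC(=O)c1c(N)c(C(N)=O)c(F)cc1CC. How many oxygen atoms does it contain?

2

Scan the SMILES for O atoms (remember two-letter symbols like Cl and Br are single atoms).
Oxygen count: 2.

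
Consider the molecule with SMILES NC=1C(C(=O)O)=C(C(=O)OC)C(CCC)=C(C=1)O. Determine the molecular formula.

C12H15NO5

Walk through each heavy atom and fill implicit hydrogens from standard valence (C 4, N 3, O 2, S 2, halogen 1):
  atom 1: N, bond orders sum to 1 (valence 3) → 2 H
  atom 2: C, bond orders sum to 4 (valence 4) → 0 H
  atom 3: C, bond orders sum to 4 (valence 4) → 0 H
  atom 4: C, bond orders sum to 4 (valence 4) → 0 H
  atom 5: O, bond orders sum to 2 (valence 2) → 0 H
  atom 6: O, bond orders sum to 1 (valence 2) → 1 H
  atom 7: C, bond orders sum to 4 (valence 4) → 0 H
  atom 8: C, bond orders sum to 4 (valence 4) → 0 H
  atom 9: O, bond orders sum to 2 (valence 2) → 0 H
  atom 10: O, bond orders sum to 2 (valence 2) → 0 H
  atom 11: C, bond orders sum to 1 (valence 4) → 3 H
  atom 12: C, bond orders sum to 4 (valence 4) → 0 H
  atom 13: C, bond orders sum to 2 (valence 4) → 2 H
  atom 14: C, bond orders sum to 2 (valence 4) → 2 H
  atom 15: C, bond orders sum to 1 (valence 4) → 3 H
  atom 16: C, bond orders sum to 4 (valence 4) → 0 H
  atom 17: C, bond orders sum to 3 (valence 4) → 1 H
  atom 18: O, bond orders sum to 1 (valence 2) → 1 H
Totals → C:12, H:15, N:1, O:5.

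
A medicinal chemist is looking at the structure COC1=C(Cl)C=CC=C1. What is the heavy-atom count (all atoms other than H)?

9

Every atom symbol written in the SMILES (organic subset) is one heavy atom; implicit H are not written.
Heavy atoms by element → C:7, Cl:1, O:1.
Total: 9.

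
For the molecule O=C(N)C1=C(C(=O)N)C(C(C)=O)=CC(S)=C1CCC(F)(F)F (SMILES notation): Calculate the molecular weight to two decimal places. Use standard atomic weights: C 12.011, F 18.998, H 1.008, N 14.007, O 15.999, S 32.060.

First, the molecular formula is C13H13F3N2O3S (counting implicit H from valence).
  C: 13 × 12.011 = 156.143
  F: 3 × 18.998 = 56.994
  H: 13 × 1.008 = 13.104
  N: 2 × 14.007 = 28.014
  O: 3 × 15.999 = 47.997
  S: 1 × 32.060 = 32.060
Sum: 13×12.011 + 3×18.998 + 13×1.008 + 2×14.007 + 3×15.999 + 1×32.060 = 334.312 → 334.31 g/mol.

334.31 g/mol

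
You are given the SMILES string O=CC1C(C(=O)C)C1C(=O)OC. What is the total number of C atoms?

8

Count every carbon token in the SMILES (each C, including those in ring-closure positions and inside branches).
Carbon count: 8.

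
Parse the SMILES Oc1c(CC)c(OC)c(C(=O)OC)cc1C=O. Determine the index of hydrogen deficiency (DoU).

Molecular formula: C12H14O5.
DoU = (2C + 2 + N − H − X) / 2, where X is the halogen count and O/S are ignored.
    = (2·12 + 2 + 0 − 14 − 0) / 2 = 12 / 2 = 6.

6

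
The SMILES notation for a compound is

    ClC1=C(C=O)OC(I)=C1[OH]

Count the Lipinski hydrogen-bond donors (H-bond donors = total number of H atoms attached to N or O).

1

Donors: find every N or O and count the H atoms it carries.
  atom 5 (O): bond orders sum to 2 → 0 H
  atom 6 (O): bond orders sum to 2 → 0 H
  atom 10 (O): bond orders sum to 1 → 1 H
Lipinski HBD = 1.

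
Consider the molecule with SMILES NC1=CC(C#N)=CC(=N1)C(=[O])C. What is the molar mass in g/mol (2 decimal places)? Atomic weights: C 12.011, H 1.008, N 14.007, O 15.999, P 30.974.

161.16 g/mol

First, the molecular formula is C8H7N3O (counting implicit H from valence).
  C: 8 × 12.011 = 96.088
  H: 7 × 1.008 = 7.056
  N: 3 × 14.007 = 42.021
  O: 1 × 15.999 = 15.999
Sum: 8×12.011 + 7×1.008 + 3×14.007 + 1×15.999 = 161.164 → 161.16 g/mol.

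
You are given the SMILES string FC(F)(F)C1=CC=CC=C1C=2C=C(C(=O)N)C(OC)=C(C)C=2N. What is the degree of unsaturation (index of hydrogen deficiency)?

Molecular formula: C16H15F3N2O2.
DoU = (2C + 2 + N − H − X) / 2, where X is the halogen count and O/S are ignored.
    = (2·16 + 2 + 2 − 15 − 3) / 2 = 18 / 2 = 9.

9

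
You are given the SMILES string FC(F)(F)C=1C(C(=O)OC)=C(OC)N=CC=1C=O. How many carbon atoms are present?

10

Count every carbon token in the SMILES (each C, including those in ring-closure positions and inside branches).
Carbon count: 10.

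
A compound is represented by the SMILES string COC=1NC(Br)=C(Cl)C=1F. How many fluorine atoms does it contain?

Scan the SMILES for F atoms (remember two-letter symbols like Cl and Br are single atoms).
Fluorine count: 1.

1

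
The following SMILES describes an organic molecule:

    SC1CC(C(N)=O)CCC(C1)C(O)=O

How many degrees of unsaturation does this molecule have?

3

Degree of unsaturation = (number of rings) + (number of π bonds).
Ring closures in the SMILES: 1.
π bonds: 2 double bonds (each 1 DoU) → 2 DoU from unsaturation.
Total DoU = 1 + 2 = 3.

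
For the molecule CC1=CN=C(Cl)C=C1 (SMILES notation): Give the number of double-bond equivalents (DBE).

4

Degree of unsaturation = (number of rings) + (number of π bonds).
Ring closures in the SMILES: 1.
π bonds: 3 double bonds (each 1 DoU) → 3 DoU from unsaturation.
Total DoU = 1 + 3 = 4.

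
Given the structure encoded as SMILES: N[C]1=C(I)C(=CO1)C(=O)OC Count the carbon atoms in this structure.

Count every carbon token in the SMILES (each C, including those in ring-closure positions and inside branches).
Carbon count: 6.

6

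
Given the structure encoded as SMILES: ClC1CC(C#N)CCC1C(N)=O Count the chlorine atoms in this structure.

1

Scan the SMILES for Cl atoms (remember two-letter symbols like Cl and Br are single atoms).
Chlorine count: 1.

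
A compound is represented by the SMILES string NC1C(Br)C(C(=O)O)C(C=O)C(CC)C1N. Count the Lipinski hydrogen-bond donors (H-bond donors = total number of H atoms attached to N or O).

5

Donors: find every N or O and count the H atoms it carries.
  atom 1 (N): bond orders sum to 1 → 2 H
  atom 7 (O): bond orders sum to 2 → 0 H
  atom 8 (O): bond orders sum to 1 → 1 H
  atom 11 (O): bond orders sum to 2 → 0 H
  atom 16 (N): bond orders sum to 1 → 2 H
Lipinski HBD = 5.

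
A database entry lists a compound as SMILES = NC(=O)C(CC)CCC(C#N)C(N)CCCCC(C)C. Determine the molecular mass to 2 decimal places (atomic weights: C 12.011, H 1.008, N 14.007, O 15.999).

281.44 g/mol

First, the molecular formula is C16H31N3O (counting implicit H from valence).
  C: 16 × 12.011 = 192.176
  H: 31 × 1.008 = 31.248
  N: 3 × 14.007 = 42.021
  O: 1 × 15.999 = 15.999
Sum: 16×12.011 + 31×1.008 + 3×14.007 + 1×15.999 = 281.444 → 281.44 g/mol.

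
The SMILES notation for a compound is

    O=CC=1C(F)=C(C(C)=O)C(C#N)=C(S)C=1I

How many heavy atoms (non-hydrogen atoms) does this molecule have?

Every atom symbol written in the SMILES (organic subset) is one heavy atom; implicit H are not written.
Heavy atoms by element → C:10, F:1, I:1, N:1, O:2, S:1.
Total: 16.

16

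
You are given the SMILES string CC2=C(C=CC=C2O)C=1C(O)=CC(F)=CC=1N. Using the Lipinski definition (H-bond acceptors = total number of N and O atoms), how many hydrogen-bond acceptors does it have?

3

N atoms: 1; O atoms: 2.
Lipinski HBA = 1 + 2 = 3.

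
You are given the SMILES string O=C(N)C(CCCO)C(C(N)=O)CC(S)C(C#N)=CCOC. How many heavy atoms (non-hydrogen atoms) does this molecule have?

22

Every atom symbol written in the SMILES (organic subset) is one heavy atom; implicit H are not written.
Heavy atoms by element → C:14, N:3, O:4, S:1.
Total: 22.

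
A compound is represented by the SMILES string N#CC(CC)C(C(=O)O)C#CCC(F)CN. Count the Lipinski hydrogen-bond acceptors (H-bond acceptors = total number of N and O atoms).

4

N atoms: 2; O atoms: 2.
Lipinski HBA = 2 + 2 = 4.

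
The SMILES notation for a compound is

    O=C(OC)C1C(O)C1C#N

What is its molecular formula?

Walk through each heavy atom and fill implicit hydrogens from standard valence (C 4, N 3, O 2, S 2, halogen 1):
  atom 1: O, bond orders sum to 2 (valence 2) → 0 H
  atom 2: C, bond orders sum to 4 (valence 4) → 0 H
  atom 3: O, bond orders sum to 2 (valence 2) → 0 H
  atom 4: C, bond orders sum to 1 (valence 4) → 3 H
  atom 5: C, bond orders sum to 3 (valence 4) → 1 H
  atom 6: C, bond orders sum to 3 (valence 4) → 1 H
  atom 7: O, bond orders sum to 1 (valence 2) → 1 H
  atom 8: C, bond orders sum to 3 (valence 4) → 1 H
  atom 9: C, bond orders sum to 4 (valence 4) → 0 H
  atom 10: N, bond orders sum to 3 (valence 3) → 0 H
Totals → C:6, H:7, N:1, O:3.
In Hill order: C6H7NO3.

C6H7NO3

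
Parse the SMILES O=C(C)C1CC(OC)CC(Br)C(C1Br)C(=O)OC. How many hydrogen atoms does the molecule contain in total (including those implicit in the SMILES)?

18

Walk through each heavy atom and fill implicit hydrogens from standard valence (C 4, N 3, O 2, S 2, halogen 1):
  atom 1: O, bond orders sum to 2 (valence 2) → 0 H
  atom 2: C, bond orders sum to 4 (valence 4) → 0 H
  atom 3: C, bond orders sum to 1 (valence 4) → 3 H
  atom 4: C, bond orders sum to 3 (valence 4) → 1 H
  atom 5: C, bond orders sum to 2 (valence 4) → 2 H
  atom 6: C, bond orders sum to 3 (valence 4) → 1 H
  atom 7: O, bond orders sum to 2 (valence 2) → 0 H
  atom 8: C, bond orders sum to 1 (valence 4) → 3 H
  atom 9: C, bond orders sum to 2 (valence 4) → 2 H
  atom 10: C, bond orders sum to 3 (valence 4) → 1 H
  atom 11: Br (halogen, monovalent) → 0 H
  atom 12: C, bond orders sum to 3 (valence 4) → 1 H
  atom 13: C, bond orders sum to 3 (valence 4) → 1 H
  atom 14: Br (halogen, monovalent) → 0 H
  atom 15: C, bond orders sum to 4 (valence 4) → 0 H
  atom 16: O, bond orders sum to 2 (valence 2) → 0 H
  atom 17: O, bond orders sum to 2 (valence 2) → 0 H
  atom 18: C, bond orders sum to 1 (valence 4) → 3 H
Total hydrogens: 18.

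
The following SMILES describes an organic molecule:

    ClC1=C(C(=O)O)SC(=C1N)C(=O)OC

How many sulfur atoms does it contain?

Scan the SMILES for S atoms (remember two-letter symbols like Cl and Br are single atoms).
Sulfur count: 1.

1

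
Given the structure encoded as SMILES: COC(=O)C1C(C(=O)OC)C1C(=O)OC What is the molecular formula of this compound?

C9H12O6

Walk through each heavy atom and fill implicit hydrogens from standard valence (C 4, N 3, O 2, S 2, halogen 1):
  atom 1: C, bond orders sum to 1 (valence 4) → 3 H
  atom 2: O, bond orders sum to 2 (valence 2) → 0 H
  atom 3: C, bond orders sum to 4 (valence 4) → 0 H
  atom 4: O, bond orders sum to 2 (valence 2) → 0 H
  atom 5: C, bond orders sum to 3 (valence 4) → 1 H
  atom 6: C, bond orders sum to 3 (valence 4) → 1 H
  atom 7: C, bond orders sum to 4 (valence 4) → 0 H
  atom 8: O, bond orders sum to 2 (valence 2) → 0 H
  atom 9: O, bond orders sum to 2 (valence 2) → 0 H
  atom 10: C, bond orders sum to 1 (valence 4) → 3 H
  atom 11: C, bond orders sum to 3 (valence 4) → 1 H
  atom 12: C, bond orders sum to 4 (valence 4) → 0 H
  atom 13: O, bond orders sum to 2 (valence 2) → 0 H
  atom 14: O, bond orders sum to 2 (valence 2) → 0 H
  atom 15: C, bond orders sum to 1 (valence 4) → 3 H
Totals → C:9, H:12, O:6.
In Hill order: C9H12O6.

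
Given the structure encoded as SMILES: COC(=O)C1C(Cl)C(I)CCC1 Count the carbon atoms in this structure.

8

Count every carbon token in the SMILES (each C, including those in ring-closure positions and inside branches).
Carbon count: 8.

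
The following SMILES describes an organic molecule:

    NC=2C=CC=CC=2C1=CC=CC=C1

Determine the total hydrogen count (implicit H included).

Walk through each heavy atom and fill implicit hydrogens from standard valence (C 4, N 3, O 2, S 2, halogen 1):
  atom 1: N, bond orders sum to 1 (valence 3) → 2 H
  atom 2: C, bond orders sum to 4 (valence 4) → 0 H
  atom 3: C, bond orders sum to 3 (valence 4) → 1 H
  atom 4: C, bond orders sum to 3 (valence 4) → 1 H
  atom 5: C, bond orders sum to 3 (valence 4) → 1 H
  atom 6: C, bond orders sum to 3 (valence 4) → 1 H
  atom 7: C, bond orders sum to 4 (valence 4) → 0 H
  atom 8: C, bond orders sum to 4 (valence 4) → 0 H
  atom 9: C, bond orders sum to 3 (valence 4) → 1 H
  atom 10: C, bond orders sum to 3 (valence 4) → 1 H
  atom 11: C, bond orders sum to 3 (valence 4) → 1 H
  atom 12: C, bond orders sum to 3 (valence 4) → 1 H
  atom 13: C, bond orders sum to 3 (valence 4) → 1 H
Total hydrogens: 11.

11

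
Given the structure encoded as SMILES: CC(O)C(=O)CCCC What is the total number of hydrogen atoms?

Walk through each heavy atom and fill implicit hydrogens from standard valence (C 4, N 3, O 2, S 2, halogen 1):
  atom 1: C, bond orders sum to 1 (valence 4) → 3 H
  atom 2: C, bond orders sum to 3 (valence 4) → 1 H
  atom 3: O, bond orders sum to 1 (valence 2) → 1 H
  atom 4: C, bond orders sum to 4 (valence 4) → 0 H
  atom 5: O, bond orders sum to 2 (valence 2) → 0 H
  atom 6: C, bond orders sum to 2 (valence 4) → 2 H
  atom 7: C, bond orders sum to 2 (valence 4) → 2 H
  atom 8: C, bond orders sum to 2 (valence 4) → 2 H
  atom 9: C, bond orders sum to 1 (valence 4) → 3 H
Total hydrogens: 14.

14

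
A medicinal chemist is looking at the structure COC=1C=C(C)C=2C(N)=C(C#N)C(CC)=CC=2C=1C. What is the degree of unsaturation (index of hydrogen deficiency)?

9

Molecular formula: C16H18N2O.
DoU = (2C + 2 + N − H − X) / 2, where X is the halogen count and O/S are ignored.
    = (2·16 + 2 + 2 − 18 − 0) / 2 = 18 / 2 = 9.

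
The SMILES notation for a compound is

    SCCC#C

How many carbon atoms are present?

Count every carbon token in the SMILES (each C, including those in ring-closure positions and inside branches).
Carbon count: 4.

4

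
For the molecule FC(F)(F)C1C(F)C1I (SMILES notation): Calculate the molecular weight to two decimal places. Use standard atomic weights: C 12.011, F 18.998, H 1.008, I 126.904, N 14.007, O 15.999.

253.96 g/mol

First, the molecular formula is C4H3F4I (counting implicit H from valence).
  C: 4 × 12.011 = 48.044
  F: 4 × 18.998 = 75.992
  H: 3 × 1.008 = 3.024
  I: 1 × 126.904 = 126.904
Sum: 4×12.011 + 4×18.998 + 3×1.008 + 1×126.904 = 253.964 → 253.96 g/mol.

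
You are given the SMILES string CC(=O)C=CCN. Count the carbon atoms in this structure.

Count every carbon token in the SMILES (each C, including those in ring-closure positions and inside branches).
Carbon count: 5.

5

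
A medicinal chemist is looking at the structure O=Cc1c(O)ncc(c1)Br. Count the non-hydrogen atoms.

10

Every atom symbol written in the SMILES (organic subset) is one heavy atom; implicit H are not written.
Heavy atoms by element → Br:1, C:6, N:1, O:2.
Total: 10.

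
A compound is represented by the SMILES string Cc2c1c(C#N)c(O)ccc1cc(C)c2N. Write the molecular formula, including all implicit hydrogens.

Walk through each heavy atom and fill implicit hydrogens from standard valence (C 4, N 3, O 2, S 2, halogen 1); for lowercase aromatic atoms, an aromatic c carries 1 H when it has two neighbours and 0 H with three, and aromatic n carries 0 H:
  atom 1: C, bond orders sum to 1 (valence 4) → 3 H
  atom 2: aromatic c, 3 neighbours → 0 H
  atom 3: aromatic c, 3 neighbours → 0 H
  atom 4: aromatic c, 3 neighbours → 0 H
  atom 5: C, bond orders sum to 4 (valence 4) → 0 H
  atom 6: N, bond orders sum to 3 (valence 3) → 0 H
  atom 7: aromatic c, 3 neighbours → 0 H
  atom 8: O, bond orders sum to 1 (valence 2) → 1 H
  atom 9: aromatic c, 2 neighbours → 1 H
  atom 10: aromatic c, 2 neighbours → 1 H
  atom 11: aromatic c, 3 neighbours → 0 H
  atom 12: aromatic c, 2 neighbours → 1 H
  atom 13: aromatic c, 3 neighbours → 0 H
  atom 14: C, bond orders sum to 1 (valence 4) → 3 H
  atom 15: aromatic c, 3 neighbours → 0 H
  atom 16: N, bond orders sum to 1 (valence 3) → 2 H
Totals → C:13, H:12, N:2, O:1.
In Hill order: C13H12N2O.

C13H12N2O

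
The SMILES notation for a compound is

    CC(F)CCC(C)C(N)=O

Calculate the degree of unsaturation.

Molecular formula: C7H14FNO.
DoU = (2C + 2 + N − H − X) / 2, where X is the halogen count and O/S are ignored.
    = (2·7 + 2 + 1 − 14 − 1) / 2 = 2 / 2 = 1.

1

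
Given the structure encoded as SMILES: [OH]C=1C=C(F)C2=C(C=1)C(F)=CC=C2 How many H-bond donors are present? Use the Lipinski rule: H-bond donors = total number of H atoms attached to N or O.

1

Donors: find every N or O and count the H atoms it carries.
  atom 1 (O): bond orders sum to 1 → 1 H
Lipinski HBD = 1.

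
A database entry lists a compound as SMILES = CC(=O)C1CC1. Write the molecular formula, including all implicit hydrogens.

Walk through each heavy atom and fill implicit hydrogens from standard valence (C 4, N 3, O 2, S 2, halogen 1):
  atom 1: C, bond orders sum to 1 (valence 4) → 3 H
  atom 2: C, bond orders sum to 4 (valence 4) → 0 H
  atom 3: O, bond orders sum to 2 (valence 2) → 0 H
  atom 4: C, bond orders sum to 3 (valence 4) → 1 H
  atom 5: C, bond orders sum to 2 (valence 4) → 2 H
  atom 6: C, bond orders sum to 2 (valence 4) → 2 H
Totals → C:5, H:8, O:1.

C5H8O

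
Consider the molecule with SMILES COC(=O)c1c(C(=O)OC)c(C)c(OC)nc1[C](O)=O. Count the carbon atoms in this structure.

12

Count every carbon token in the SMILES (each C, including those in ring-closure positions and inside branches).
Carbon count: 12.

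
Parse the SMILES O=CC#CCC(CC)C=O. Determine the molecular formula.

C8H10O2

Walk through each heavy atom and fill implicit hydrogens from standard valence (C 4, N 3, O 2, S 2, halogen 1):
  atom 1: O, bond orders sum to 2 (valence 2) → 0 H
  atom 2: C, bond orders sum to 3 (valence 4) → 1 H
  atom 3: C, bond orders sum to 4 (valence 4) → 0 H
  atom 4: C, bond orders sum to 4 (valence 4) → 0 H
  atom 5: C, bond orders sum to 2 (valence 4) → 2 H
  atom 6: C, bond orders sum to 3 (valence 4) → 1 H
  atom 7: C, bond orders sum to 2 (valence 4) → 2 H
  atom 8: C, bond orders sum to 1 (valence 4) → 3 H
  atom 9: C, bond orders sum to 3 (valence 4) → 1 H
  atom 10: O, bond orders sum to 2 (valence 2) → 0 H
Totals → C:8, H:10, O:2.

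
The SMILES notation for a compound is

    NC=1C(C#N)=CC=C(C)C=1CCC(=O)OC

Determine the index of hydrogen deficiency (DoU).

7

Degree of unsaturation = (number of rings) + (number of π bonds).
Ring closures in the SMILES: 1.
π bonds: 4 double bonds (each 1 DoU), 1 triple bond (each 2 DoU) → 6 DoU from unsaturation.
Total DoU = 1 + 6 = 7.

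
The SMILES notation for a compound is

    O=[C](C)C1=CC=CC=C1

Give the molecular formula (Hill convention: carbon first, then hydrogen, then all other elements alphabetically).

C8H8O

Walk through each heavy atom and fill implicit hydrogens from standard valence (C 4, N 3, O 2, S 2, halogen 1):
  atom 1: O, bond orders sum to 2 (valence 2) → 0 H
  atom 2: C with explicit H count 0
  atom 3: C, bond orders sum to 1 (valence 4) → 3 H
  atom 4: C, bond orders sum to 4 (valence 4) → 0 H
  atom 5: C, bond orders sum to 3 (valence 4) → 1 H
  atom 6: C, bond orders sum to 3 (valence 4) → 1 H
  atom 7: C, bond orders sum to 3 (valence 4) → 1 H
  atom 8: C, bond orders sum to 3 (valence 4) → 1 H
  atom 9: C, bond orders sum to 3 (valence 4) → 1 H
Totals → C:8, H:8, O:1.
In Hill order: C8H8O.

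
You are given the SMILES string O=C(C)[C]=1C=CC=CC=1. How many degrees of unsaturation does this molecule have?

Molecular formula: C8H8O.
DoU = (2C + 2 + N − H − X) / 2, where X is the halogen count and O/S are ignored.
    = (2·8 + 2 + 0 − 8 − 0) / 2 = 10 / 2 = 5.

5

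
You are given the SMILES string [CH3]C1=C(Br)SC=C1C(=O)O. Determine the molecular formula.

C6H5BrO2S

Walk through each heavy atom and fill implicit hydrogens from standard valence (C 4, N 3, O 2, S 2, halogen 1):
  atom 1: C with explicit H count 3
  atom 2: C, bond orders sum to 4 (valence 4) → 0 H
  atom 3: C, bond orders sum to 4 (valence 4) → 0 H
  atom 4: Br (halogen, monovalent) → 0 H
  atom 5: S, bond orders sum to 2 (valence 2) → 0 H
  atom 6: C, bond orders sum to 3 (valence 4) → 1 H
  atom 7: C, bond orders sum to 4 (valence 4) → 0 H
  atom 8: C, bond orders sum to 4 (valence 4) → 0 H
  atom 9: O, bond orders sum to 2 (valence 2) → 0 H
  atom 10: O, bond orders sum to 1 (valence 2) → 1 H
Totals → C:6, H:5, Br:1, O:2, S:1.
In Hill order: C6H5BrO2S.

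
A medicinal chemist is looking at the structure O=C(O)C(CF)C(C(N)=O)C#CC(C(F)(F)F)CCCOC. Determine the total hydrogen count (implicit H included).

Walk through each heavy atom and fill implicit hydrogens from standard valence (C 4, N 3, O 2, S 2, halogen 1):
  atom 1: O, bond orders sum to 2 (valence 2) → 0 H
  atom 2: C, bond orders sum to 4 (valence 4) → 0 H
  atom 3: O, bond orders sum to 1 (valence 2) → 1 H
  atom 4: C, bond orders sum to 3 (valence 4) → 1 H
  atom 5: C, bond orders sum to 2 (valence 4) → 2 H
  atom 6: F (halogen, monovalent) → 0 H
  atom 7: C, bond orders sum to 3 (valence 4) → 1 H
  atom 8: C, bond orders sum to 4 (valence 4) → 0 H
  atom 9: N, bond orders sum to 1 (valence 3) → 2 H
  atom 10: O, bond orders sum to 2 (valence 2) → 0 H
  atom 11: C, bond orders sum to 4 (valence 4) → 0 H
  atom 12: C, bond orders sum to 4 (valence 4) → 0 H
  atom 13: C, bond orders sum to 3 (valence 4) → 1 H
  atom 14: C, bond orders sum to 4 (valence 4) → 0 H
  atom 15: F (halogen, monovalent) → 0 H
  atom 16: F (halogen, monovalent) → 0 H
  atom 17: F (halogen, monovalent) → 0 H
  atom 18: C, bond orders sum to 2 (valence 4) → 2 H
  atom 19: C, bond orders sum to 2 (valence 4) → 2 H
  atom 20: C, bond orders sum to 2 (valence 4) → 2 H
  atom 21: O, bond orders sum to 2 (valence 2) → 0 H
  atom 22: C, bond orders sum to 1 (valence 4) → 3 H
Total hydrogens: 17.

17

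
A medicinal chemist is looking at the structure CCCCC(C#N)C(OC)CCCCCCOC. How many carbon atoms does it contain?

15

Count every carbon token in the SMILES (each C, including those in ring-closure positions and inside branches).
Carbon count: 15.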